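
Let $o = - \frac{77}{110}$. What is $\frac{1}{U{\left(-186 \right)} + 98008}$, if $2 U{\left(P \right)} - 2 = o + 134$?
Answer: $\frac{20}{1961513} \approx 1.0196 \cdot 10^{-5}$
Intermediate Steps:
$o = - \frac{7}{10}$ ($o = \left(-77\right) \frac{1}{110} = - \frac{7}{10} \approx -0.7$)
$U{\left(P \right)} = \frac{1353}{20}$ ($U{\left(P \right)} = 1 + \frac{- \frac{7}{10} + 134}{2} = 1 + \frac{1}{2} \cdot \frac{1333}{10} = 1 + \frac{1333}{20} = \frac{1353}{20}$)
$\frac{1}{U{\left(-186 \right)} + 98008} = \frac{1}{\frac{1353}{20} + 98008} = \frac{1}{\frac{1961513}{20}} = \frac{20}{1961513}$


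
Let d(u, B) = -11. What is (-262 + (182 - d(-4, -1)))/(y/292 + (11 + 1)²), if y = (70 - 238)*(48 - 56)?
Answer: -1679/3616 ≈ -0.46433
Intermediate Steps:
y = 1344 (y = -168*(-8) = 1344)
(-262 + (182 - d(-4, -1)))/(y/292 + (11 + 1)²) = (-262 + (182 - 1*(-11)))/(1344/292 + (11 + 1)²) = (-262 + (182 + 11))/(1344*(1/292) + 12²) = (-262 + 193)/(336/73 + 144) = -69/10848/73 = -69*73/10848 = -1679/3616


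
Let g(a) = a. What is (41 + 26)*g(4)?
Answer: 268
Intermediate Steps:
(41 + 26)*g(4) = (41 + 26)*4 = 67*4 = 268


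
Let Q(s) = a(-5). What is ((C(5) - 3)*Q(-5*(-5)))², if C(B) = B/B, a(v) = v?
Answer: 100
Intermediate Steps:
C(B) = 1
Q(s) = -5
((C(5) - 3)*Q(-5*(-5)))² = ((1 - 3)*(-5))² = (-2*(-5))² = 10² = 100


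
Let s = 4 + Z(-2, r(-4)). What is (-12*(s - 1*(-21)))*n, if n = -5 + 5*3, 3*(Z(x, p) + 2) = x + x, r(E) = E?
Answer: -2600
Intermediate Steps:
Z(x, p) = -2 + 2*x/3 (Z(x, p) = -2 + (x + x)/3 = -2 + (2*x)/3 = -2 + 2*x/3)
n = 10 (n = -5 + 15 = 10)
s = ⅔ (s = 4 + (-2 + (⅔)*(-2)) = 4 + (-2 - 4/3) = 4 - 10/3 = ⅔ ≈ 0.66667)
(-12*(s - 1*(-21)))*n = -12*(⅔ - 1*(-21))*10 = -12*(⅔ + 21)*10 = -12*65/3*10 = -260*10 = -2600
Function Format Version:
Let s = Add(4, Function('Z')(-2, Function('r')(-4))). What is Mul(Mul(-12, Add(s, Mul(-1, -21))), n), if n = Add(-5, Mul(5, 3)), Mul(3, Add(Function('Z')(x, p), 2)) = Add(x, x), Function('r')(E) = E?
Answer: -2600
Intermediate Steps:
Function('Z')(x, p) = Add(-2, Mul(Rational(2, 3), x)) (Function('Z')(x, p) = Add(-2, Mul(Rational(1, 3), Add(x, x))) = Add(-2, Mul(Rational(1, 3), Mul(2, x))) = Add(-2, Mul(Rational(2, 3), x)))
n = 10 (n = Add(-5, 15) = 10)
s = Rational(2, 3) (s = Add(4, Add(-2, Mul(Rational(2, 3), -2))) = Add(4, Add(-2, Rational(-4, 3))) = Add(4, Rational(-10, 3)) = Rational(2, 3) ≈ 0.66667)
Mul(Mul(-12, Add(s, Mul(-1, -21))), n) = Mul(Mul(-12, Add(Rational(2, 3), Mul(-1, -21))), 10) = Mul(Mul(-12, Add(Rational(2, 3), 21)), 10) = Mul(Mul(-12, Rational(65, 3)), 10) = Mul(-260, 10) = -2600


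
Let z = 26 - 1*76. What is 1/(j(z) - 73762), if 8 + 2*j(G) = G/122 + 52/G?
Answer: -3050/224988511 ≈ -1.3556e-5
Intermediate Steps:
z = -50 (z = 26 - 76 = -50)
j(G) = -4 + 26/G + G/244 (j(G) = -4 + (G/122 + 52/G)/2 = -4 + (52/G + G/122)/2 = -4 + (26/G + G/244) = -4 + 26/G + G/244)
1/(j(z) - 73762) = 1/((-4 + 26/(-50) + (1/244)*(-50)) - 73762) = 1/((-4 + 26*(-1/50) - 25/122) - 73762) = 1/((-4 - 13/25 - 25/122) - 73762) = 1/(-14411/3050 - 73762) = 1/(-224988511/3050) = -3050/224988511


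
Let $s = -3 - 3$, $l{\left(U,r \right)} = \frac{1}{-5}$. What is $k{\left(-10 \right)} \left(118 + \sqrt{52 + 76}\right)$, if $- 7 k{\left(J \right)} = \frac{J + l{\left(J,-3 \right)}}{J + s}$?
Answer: $- \frac{3009}{280} - \frac{51 \sqrt{2}}{70} \approx -11.777$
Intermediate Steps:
$l{\left(U,r \right)} = - \frac{1}{5}$
$s = -6$
$k{\left(J \right)} = - \frac{- \frac{1}{5} + J}{7 \left(-6 + J\right)}$ ($k{\left(J \right)} = - \frac{\left(J - \frac{1}{5}\right) \frac{1}{J - 6}}{7} = - \frac{\left(- \frac{1}{5} + J\right) \frac{1}{-6 + J}}{7} = - \frac{\frac{1}{-6 + J} \left(- \frac{1}{5} + J\right)}{7} = - \frac{- \frac{1}{5} + J}{7 \left(-6 + J\right)}$)
$k{\left(-10 \right)} \left(118 + \sqrt{52 + 76}\right) = \frac{1 - -50}{35 \left(-6 - 10\right)} \left(118 + \sqrt{52 + 76}\right) = \frac{1 + 50}{35 \left(-16\right)} \left(118 + \sqrt{128}\right) = \frac{1}{35} \left(- \frac{1}{16}\right) 51 \left(118 + 8 \sqrt{2}\right) = - \frac{51 \left(118 + 8 \sqrt{2}\right)}{560} = - \frac{3009}{280} - \frac{51 \sqrt{2}}{70}$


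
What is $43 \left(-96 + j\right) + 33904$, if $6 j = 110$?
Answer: $\frac{91693}{3} \approx 30564.0$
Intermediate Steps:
$j = \frac{55}{3}$ ($j = \frac{1}{6} \cdot 110 = \frac{55}{3} \approx 18.333$)
$43 \left(-96 + j\right) + 33904 = 43 \left(-96 + \frac{55}{3}\right) + 33904 = 43 \left(- \frac{233}{3}\right) + 33904 = - \frac{10019}{3} + 33904 = \frac{91693}{3}$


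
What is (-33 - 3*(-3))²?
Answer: 576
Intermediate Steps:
(-33 - 3*(-3))² = (-33 + 9)² = (-24)² = 576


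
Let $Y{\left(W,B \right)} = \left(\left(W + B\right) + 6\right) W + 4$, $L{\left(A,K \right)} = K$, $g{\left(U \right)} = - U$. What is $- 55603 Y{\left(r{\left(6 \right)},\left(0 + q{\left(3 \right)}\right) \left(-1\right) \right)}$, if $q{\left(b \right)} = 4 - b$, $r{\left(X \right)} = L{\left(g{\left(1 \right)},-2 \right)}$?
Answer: $111206$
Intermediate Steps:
$r{\left(X \right)} = -2$
$Y{\left(W,B \right)} = 4 + W \left(6 + B + W\right)$ ($Y{\left(W,B \right)} = \left(\left(B + W\right) + 6\right) W + 4 = \left(6 + B + W\right) W + 4 = W \left(6 + B + W\right) + 4 = 4 + W \left(6 + B + W\right)$)
$- 55603 Y{\left(r{\left(6 \right)},\left(0 + q{\left(3 \right)}\right) \left(-1\right) \right)} = - 55603 \left(4 + \left(-2\right)^{2} + 6 \left(-2\right) + \left(0 + \left(4 - 3\right)\right) \left(-1\right) \left(-2\right)\right) = - 55603 \left(4 + 4 - 12 + \left(0 + \left(4 - 3\right)\right) \left(-1\right) \left(-2\right)\right) = - 55603 \left(4 + 4 - 12 + \left(0 + 1\right) \left(-1\right) \left(-2\right)\right) = - 55603 \left(4 + 4 - 12 + 1 \left(-1\right) \left(-2\right)\right) = - 55603 \left(4 + 4 - 12 - -2\right) = - 55603 \left(4 + 4 - 12 + 2\right) = \left(-55603\right) \left(-2\right) = 111206$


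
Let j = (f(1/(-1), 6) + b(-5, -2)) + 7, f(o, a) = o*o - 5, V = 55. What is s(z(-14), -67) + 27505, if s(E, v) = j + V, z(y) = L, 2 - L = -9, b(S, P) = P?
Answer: 27561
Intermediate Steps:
f(o, a) = -5 + o² (f(o, a) = o² - 5 = -5 + o²)
L = 11 (L = 2 - 1*(-9) = 2 + 9 = 11)
z(y) = 11
j = 1 (j = ((-5 + (1/(-1))²) - 2) + 7 = ((-5 + (-1)²) - 2) + 7 = ((-5 + 1) - 2) + 7 = (-4 - 2) + 7 = -6 + 7 = 1)
s(E, v) = 56 (s(E, v) = 1 + 55 = 56)
s(z(-14), -67) + 27505 = 56 + 27505 = 27561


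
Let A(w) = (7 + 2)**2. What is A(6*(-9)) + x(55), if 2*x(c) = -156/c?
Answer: 4377/55 ≈ 79.582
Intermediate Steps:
x(c) = -78/c (x(c) = (-156/c)/2 = -78/c)
A(w) = 81 (A(w) = 9**2 = 81)
A(6*(-9)) + x(55) = 81 - 78/55 = 4377/55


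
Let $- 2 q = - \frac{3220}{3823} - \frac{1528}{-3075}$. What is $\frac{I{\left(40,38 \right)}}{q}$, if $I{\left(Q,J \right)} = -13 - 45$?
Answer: $- \frac{340916025}{1014989} \approx -335.88$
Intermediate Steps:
$I{\left(Q,J \right)} = -58$
$q = \frac{2029978}{11755725}$ ($q = - \frac{- \frac{3220}{3823} - \frac{1528}{-3075}}{2} = - \frac{\left(-3220\right) \frac{1}{3823} - - \frac{1528}{3075}}{2} = - \frac{- \frac{3220}{3823} + \frac{1528}{3075}}{2} = \left(- \frac{1}{2}\right) \left(- \frac{4059956}{11755725}\right) = \frac{2029978}{11755725} \approx 0.17268$)
$\frac{I{\left(40,38 \right)}}{q} = - \frac{58}{\frac{2029978}{11755725}} = \left(-58\right) \frac{11755725}{2029978} = - \frac{340916025}{1014989}$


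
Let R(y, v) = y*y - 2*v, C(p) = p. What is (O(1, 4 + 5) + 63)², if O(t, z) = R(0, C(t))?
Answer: 3721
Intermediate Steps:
R(y, v) = y² - 2*v
O(t, z) = -2*t (O(t, z) = 0² - 2*t = 0 - 2*t = -2*t)
(O(1, 4 + 5) + 63)² = (-2*1 + 63)² = (-2 + 63)² = 61² = 3721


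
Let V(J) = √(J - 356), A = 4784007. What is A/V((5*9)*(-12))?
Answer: -4784007*I*√14/112 ≈ -1.5982e+5*I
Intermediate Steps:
V(J) = √(-356 + J)
A/V((5*9)*(-12)) = 4784007/(√(-356 + (5*9)*(-12))) = 4784007/(√(-356 + 45*(-12))) = 4784007/(√(-356 - 540)) = 4784007/(√(-896)) = 4784007/((8*I*√14)) = 4784007*(-I*√14/112) = -4784007*I*√14/112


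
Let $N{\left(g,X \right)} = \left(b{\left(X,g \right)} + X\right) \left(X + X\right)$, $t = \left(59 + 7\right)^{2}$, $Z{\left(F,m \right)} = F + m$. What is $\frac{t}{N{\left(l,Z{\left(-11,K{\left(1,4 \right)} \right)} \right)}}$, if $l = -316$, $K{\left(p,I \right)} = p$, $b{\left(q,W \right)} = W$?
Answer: $\frac{1089}{1630} \approx 0.6681$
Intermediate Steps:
$t = 4356$ ($t = 66^{2} = 4356$)
$N{\left(g,X \right)} = 2 X \left(X + g\right)$ ($N{\left(g,X \right)} = \left(g + X\right) \left(X + X\right) = \left(X + g\right) 2 X = 2 X \left(X + g\right)$)
$\frac{t}{N{\left(l,Z{\left(-11,K{\left(1,4 \right)} \right)} \right)}} = \frac{4356}{2 \left(-11 + 1\right) \left(\left(-11 + 1\right) - 316\right)} = \frac{4356}{2 \left(-10\right) \left(-10 - 316\right)} = \frac{4356}{2 \left(-10\right) \left(-326\right)} = \frac{4356}{6520} = 4356 \cdot \frac{1}{6520} = \frac{1089}{1630}$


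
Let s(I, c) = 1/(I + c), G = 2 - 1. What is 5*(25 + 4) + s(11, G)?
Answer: 1741/12 ≈ 145.08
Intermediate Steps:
G = 1
5*(25 + 4) + s(11, G) = 5*(25 + 4) + 1/(11 + 1) = 5*29 + 1/12 = 145 + 1/12 = 1741/12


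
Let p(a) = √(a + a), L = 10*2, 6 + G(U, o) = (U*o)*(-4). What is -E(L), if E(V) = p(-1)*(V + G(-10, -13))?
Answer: 506*I*√2 ≈ 715.59*I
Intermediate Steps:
G(U, o) = -6 - 4*U*o (G(U, o) = -6 + (U*o)*(-4) = -6 - 4*U*o)
L = 20
p(a) = √2*√a (p(a) = √(2*a) = √2*√a)
E(V) = I*√2*(-526 + V) (E(V) = (√2*√(-1))*(V + (-6 - 4*(-10)*(-13))) = (√2*I)*(V + (-6 - 520)) = (I*√2)*(V - 526) = (I*√2)*(-526 + V) = I*√2*(-526 + V))
-E(L) = -I*√2*(-526 + 20) = -I*√2*(-506) = -(-506)*I*√2 = 506*I*√2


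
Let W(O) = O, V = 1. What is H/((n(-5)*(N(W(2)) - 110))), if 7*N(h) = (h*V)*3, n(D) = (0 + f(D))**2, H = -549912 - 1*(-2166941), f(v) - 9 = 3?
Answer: -11319203/110016 ≈ -102.89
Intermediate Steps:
f(v) = 12 (f(v) = 9 + 3 = 12)
H = 1617029 (H = -549912 + 2166941 = 1617029)
n(D) = 144 (n(D) = (0 + 12)**2 = 12**2 = 144)
N(h) = 3*h/7 (N(h) = ((h*1)*3)/7 = (h*3)/7 = (3*h)/7 = 3*h/7)
H/((n(-5)*(N(W(2)) - 110))) = 1617029/((144*((3/7)*2 - 110))) = 1617029/((144*(6/7 - 110))) = 1617029/((144*(-764/7))) = 1617029/(-110016/7) = 1617029*(-7/110016) = -11319203/110016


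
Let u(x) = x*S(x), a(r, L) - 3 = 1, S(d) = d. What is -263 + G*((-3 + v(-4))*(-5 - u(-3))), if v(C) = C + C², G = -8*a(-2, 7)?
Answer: 3769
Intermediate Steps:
a(r, L) = 4 (a(r, L) = 3 + 1 = 4)
u(x) = x² (u(x) = x*x = x²)
G = -32 (G = -8*4 = -32)
-263 + G*((-3 + v(-4))*(-5 - u(-3))) = -263 - 32*(-3 - 4*(1 - 4))*(-5 - 1*(-3)²) = -263 - 32*(-3 - 4*(-3))*(-5 - 1*9) = -263 - 32*(-3 + 12)*(-5 - 9) = -263 - 288*(-14) = -263 - 32*(-126) = -263 + 4032 = 3769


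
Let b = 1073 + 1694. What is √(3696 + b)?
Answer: √6463 ≈ 80.393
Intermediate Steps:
b = 2767
√(3696 + b) = √(3696 + 2767) = √6463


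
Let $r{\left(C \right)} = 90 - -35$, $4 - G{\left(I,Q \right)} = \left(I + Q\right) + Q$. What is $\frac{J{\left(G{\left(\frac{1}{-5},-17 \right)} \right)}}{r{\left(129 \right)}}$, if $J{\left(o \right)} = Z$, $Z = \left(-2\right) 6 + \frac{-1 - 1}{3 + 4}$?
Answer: $- \frac{86}{875} \approx -0.098286$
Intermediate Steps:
$G{\left(I,Q \right)} = 4 - I - 2 Q$ ($G{\left(I,Q \right)} = 4 - \left(\left(I + Q\right) + Q\right) = 4 - \left(I + 2 Q\right) = 4 - I - 2 Q$)
$Z = - \frac{86}{7}$ ($Z = -12 - \frac{2}{7} = - \frac{86}{7} \approx -12.286$)
$J{\left(o \right)} = - \frac{86}{7}$
$r{\left(C \right)} = 125$ ($r{\left(C \right)} = 90 + 35 = 125$)
$\frac{J{\left(G{\left(\frac{1}{-5},-17 \right)} \right)}}{r{\left(129 \right)}} = - \frac{86}{7 \cdot 125} = \left(- \frac{86}{7}\right) \frac{1}{125} = - \frac{86}{875}$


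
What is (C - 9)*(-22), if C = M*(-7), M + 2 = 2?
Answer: 198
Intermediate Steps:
M = 0 (M = -2 + 2 = 0)
C = 0 (C = 0*(-7) = 0)
(C - 9)*(-22) = (0 - 9)*(-22) = -9*(-22) = 198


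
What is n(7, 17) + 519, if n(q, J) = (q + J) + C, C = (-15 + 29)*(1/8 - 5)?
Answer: 1899/4 ≈ 474.75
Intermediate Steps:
C = -273/4 (C = 14*(⅛ - 5) = 14*(-39/8) = -273/4 ≈ -68.250)
n(q, J) = -273/4 + J + q (n(q, J) = (q + J) - 273/4 = (J + q) - 273/4 = -273/4 + J + q)
n(7, 17) + 519 = (-273/4 + 17 + 7) + 519 = -177/4 + 519 = 1899/4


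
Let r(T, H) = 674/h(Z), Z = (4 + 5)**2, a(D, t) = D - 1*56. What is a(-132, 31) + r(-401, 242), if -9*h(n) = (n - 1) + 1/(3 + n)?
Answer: -1773092/6721 ≈ -263.81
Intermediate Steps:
a(D, t) = -56 + D (a(D, t) = D - 56 = -56 + D)
Z = 81 (Z = 9**2 = 81)
h(n) = 1/9 - n/9 - 1/(9*(3 + n)) (h(n) = -((n - 1) + 1/(3 + n))/9 = -((-1 + n) + 1/(3 + n))/9 = -(-1 + n + 1/(3 + n))/9 = 1/9 - n/9 - 1/(9*(3 + n)))
r(T, H) = -509544/6721 (r(T, H) = 674/(((2 - 1*81**2 - 2*81)/(9*(3 + 81)))) = 674/(((1/9)*(2 - 1*6561 - 162)/84)) = 674/(((1/9)*(1/84)*(2 - 6561 - 162))) = 674/(((1/9)*(1/84)*(-6721))) = 674/(-6721/756) = 674*(-756/6721) = -509544/6721)
a(-132, 31) + r(-401, 242) = (-56 - 132) - 509544/6721 = -188 - 509544/6721 = -1773092/6721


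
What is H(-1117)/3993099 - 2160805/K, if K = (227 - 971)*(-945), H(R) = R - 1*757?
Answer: -575308390441/187164536328 ≈ -3.0738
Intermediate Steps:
H(R) = -757 + R (H(R) = R - 757 = -757 + R)
K = 703080 (K = -744*(-945) = 703080)
H(-1117)/3993099 - 2160805/K = (-757 - 1117)/3993099 - 2160805/703080 = -1874*1/3993099 - 2160805*1/703080 = -1874/3993099 - 432161/140616 = -575308390441/187164536328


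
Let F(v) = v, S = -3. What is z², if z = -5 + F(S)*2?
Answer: 121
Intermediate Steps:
z = -11 (z = -5 - 3*2 = -5 - 6 = -11)
z² = (-11)² = 121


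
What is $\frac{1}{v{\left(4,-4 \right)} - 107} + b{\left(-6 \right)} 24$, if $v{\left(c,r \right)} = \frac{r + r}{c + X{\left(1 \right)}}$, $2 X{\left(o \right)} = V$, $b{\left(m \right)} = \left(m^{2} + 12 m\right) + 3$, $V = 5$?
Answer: $- \frac{1114357}{1407} \approx -792.01$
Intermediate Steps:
$b{\left(m \right)} = 3 + m^{2} + 12 m$
$X{\left(o \right)} = \frac{5}{2}$ ($X{\left(o \right)} = \frac{1}{2} \cdot 5 = \frac{5}{2}$)
$v{\left(c,r \right)} = \frac{2 r}{\frac{5}{2} + c}$ ($v{\left(c,r \right)} = \frac{r + r}{c + \frac{5}{2}} = \frac{2 r}{\frac{5}{2} + c}$)
$\frac{1}{v{\left(4,-4 \right)} - 107} + b{\left(-6 \right)} 24 = \frac{1}{4 \left(-4\right) \frac{1}{5 + 2 \cdot 4} - 107} + \left(3 + \left(-6\right)^{2} + 12 \left(-6\right)\right) 24 = \frac{1}{4 \left(-4\right) \frac{1}{5 + 8} - 107} + \left(3 + 36 - 72\right) 24 = \frac{1}{4 \left(-4\right) \frac{1}{13} - 107} - 792 = \frac{1}{- \frac{16}{13} - 107} - 792 = \frac{1}{- \frac{1407}{13}} - 792 = - \frac{13}{1407} - 792 = - \frac{1114357}{1407}$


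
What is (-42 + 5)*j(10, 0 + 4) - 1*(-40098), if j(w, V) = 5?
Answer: 39913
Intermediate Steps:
(-42 + 5)*j(10, 0 + 4) - 1*(-40098) = (-42 + 5)*5 - 1*(-40098) = -37*5 + 40098 = -185 + 40098 = 39913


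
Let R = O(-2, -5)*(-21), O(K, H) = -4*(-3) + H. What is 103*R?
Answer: -15141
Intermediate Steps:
O(K, H) = 12 + H
R = -147 (R = (12 - 5)*(-21) = 7*(-21) = -147)
103*R = 103*(-147) = -15141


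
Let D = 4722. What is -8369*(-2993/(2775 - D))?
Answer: -25048417/1947 ≈ -12865.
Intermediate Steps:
-8369*(-2993/(2775 - D)) = -8369*(-2993/(2775 - 1*4722)) = -8369*(-2993/(2775 - 4722)) = -8369/((-1947*(-1/2993))) = -8369/1947/2993 = -8369*2993/1947 = -25048417/1947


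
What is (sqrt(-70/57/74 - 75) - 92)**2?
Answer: (194028 - I*sqrt(333664890))**2/4447881 ≈ 8389.0 - 1593.7*I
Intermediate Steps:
(sqrt(-70/57/74 - 75) - 92)**2 = (sqrt(-70*1/57*(1/74) - 75) - 92)**2 = (sqrt(-70/57*1/74 - 75) - 92)**2 = (sqrt(-35/2109 - 75) - 92)**2 = (sqrt(-158210/2109) - 92)**2 = (I*sqrt(333664890)/2109 - 92)**2 = (-92 + I*sqrt(333664890)/2109)**2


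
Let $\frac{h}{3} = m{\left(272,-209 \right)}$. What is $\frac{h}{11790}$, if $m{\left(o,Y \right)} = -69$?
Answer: $- \frac{23}{1310} \approx -0.017557$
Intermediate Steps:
$h = -207$ ($h = 3 \left(-69\right) = -207$)
$\frac{h}{11790} = - \frac{207}{11790} = \left(-207\right) \frac{1}{11790} = - \frac{23}{1310}$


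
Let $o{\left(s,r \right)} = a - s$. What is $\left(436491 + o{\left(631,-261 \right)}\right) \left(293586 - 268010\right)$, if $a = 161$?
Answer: $11151673096$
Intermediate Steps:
$o{\left(s,r \right)} = 161 - s$
$\left(436491 + o{\left(631,-261 \right)}\right) \left(293586 - 268010\right) = \left(436491 + \left(161 - 631\right)\right) \left(293586 - 268010\right) = \left(436491 + \left(161 - 631\right)\right) 25576 = \left(436491 - 470\right) 25576 = 436021 \cdot 25576 = 11151673096$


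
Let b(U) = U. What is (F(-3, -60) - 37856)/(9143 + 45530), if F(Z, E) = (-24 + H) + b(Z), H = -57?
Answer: -37940/54673 ≈ -0.69394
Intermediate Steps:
F(Z, E) = -81 + Z (F(Z, E) = (-24 - 57) + Z = -81 + Z)
(F(-3, -60) - 37856)/(9143 + 45530) = ((-81 - 3) - 37856)/(9143 + 45530) = (-84 - 37856)/54673 = -37940*1/54673 = -37940/54673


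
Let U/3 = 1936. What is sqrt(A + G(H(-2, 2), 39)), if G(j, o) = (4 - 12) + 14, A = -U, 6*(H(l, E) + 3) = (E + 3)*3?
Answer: I*sqrt(5802) ≈ 76.171*I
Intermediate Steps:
U = 5808 (U = 3*1936 = 5808)
H(l, E) = -3/2 + E/2 (H(l, E) = -3 + ((E + 3)*3)/6 = -3 + ((3 + E)*3)/6 = -3 + (9 + 3*E)/6 = -3 + (3/2 + E/2) = -3/2 + E/2)
A = -5808 (A = -1*5808 = -5808)
G(j, o) = 6 (G(j, o) = -8 + 14 = 6)
sqrt(A + G(H(-2, 2), 39)) = sqrt(-5808 + 6) = sqrt(-5802) = I*sqrt(5802)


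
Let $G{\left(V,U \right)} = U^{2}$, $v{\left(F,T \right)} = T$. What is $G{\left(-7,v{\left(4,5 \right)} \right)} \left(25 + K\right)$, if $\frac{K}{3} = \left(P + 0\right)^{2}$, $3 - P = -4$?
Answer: $4300$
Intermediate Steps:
$P = 7$ ($P = 3 - -4 = 3 + 4 = 7$)
$K = 147$ ($K = 3 \left(7 + 0\right)^{2} = 3 \cdot 7^{2} = 3 \cdot 49 = 147$)
$G{\left(-7,v{\left(4,5 \right)} \right)} \left(25 + K\right) = 5^{2} \left(25 + 147\right) = 25 \cdot 172 = 4300$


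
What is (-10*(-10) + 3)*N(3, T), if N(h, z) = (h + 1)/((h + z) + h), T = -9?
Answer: -412/3 ≈ -137.33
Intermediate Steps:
N(h, z) = (1 + h)/(z + 2*h)
(-10*(-10) + 3)*N(3, T) = (-10*(-10) + 3)*((1 + 3)/(-9 + 2*3)) = (100 + 3)*(4/(-9 + 6)) = 103*(4/(-3)) = 103*(-1/3*4) = 103*(-4/3) = -412/3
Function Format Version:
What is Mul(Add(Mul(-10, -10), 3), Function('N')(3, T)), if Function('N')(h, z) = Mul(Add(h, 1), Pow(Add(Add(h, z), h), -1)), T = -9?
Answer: Rational(-412, 3) ≈ -137.33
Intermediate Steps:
Function('N')(h, z) = Mul(Pow(Add(z, Mul(2, h)), -1), Add(1, h)) (Function('N')(h, z) = Mul(Add(1, h), Pow(Add(z, Mul(2, h)), -1)) = Mul(Pow(Add(z, Mul(2, h)), -1), Add(1, h)))
Mul(Add(Mul(-10, -10), 3), Function('N')(3, T)) = Mul(Add(Mul(-10, -10), 3), Mul(Pow(Add(-9, Mul(2, 3)), -1), Add(1, 3))) = Mul(Add(100, 3), Mul(Pow(Add(-9, 6), -1), 4)) = Mul(103, Mul(Pow(-3, -1), 4)) = Mul(103, Mul(Rational(-1, 3), 4)) = Mul(103, Rational(-4, 3)) = Rational(-412, 3)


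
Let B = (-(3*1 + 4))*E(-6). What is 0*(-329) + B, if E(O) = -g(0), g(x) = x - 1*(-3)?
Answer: 21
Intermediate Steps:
g(x) = 3 + x (g(x) = x + 3 = 3 + x)
E(O) = -3 (E(O) = -(3 + 0) = -1*3 = -3)
B = 21 (B = -(3*1 + 4)*(-3) = -(3 + 4)*(-3) = -1*7*(-3) = -7*(-3) = 21)
0*(-329) + B = 0*(-329) + 21 = 0 + 21 = 21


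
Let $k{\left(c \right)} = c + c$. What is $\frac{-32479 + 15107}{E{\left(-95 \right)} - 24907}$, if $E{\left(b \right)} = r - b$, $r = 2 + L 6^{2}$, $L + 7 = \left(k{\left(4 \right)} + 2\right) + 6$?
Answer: $\frac{8686}{12243} \approx 0.70947$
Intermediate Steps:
$k{\left(c \right)} = 2 c$
$L = 9$ ($L = -7 + \left(\left(2 \cdot 4 + 2\right) + 6\right) = -7 + \left(\left(8 + 2\right) + 6\right) = -7 + \left(10 + 6\right) = -7 + 16 = 9$)
$r = 326$ ($r = 2 + 9 \cdot 6^{2} = 2 + 9 \cdot 36 = 2 + 324 = 326$)
$E{\left(b \right)} = 326 - b$
$\frac{-32479 + 15107}{E{\left(-95 \right)} - 24907} = \frac{-32479 + 15107}{\left(326 - -95\right) - 24907} = - \frac{17372}{\left(326 + 95\right) - 24907} = - \frac{17372}{421 - 24907} = - \frac{17372}{-24486} = \left(-17372\right) \left(- \frac{1}{24486}\right) = \frac{8686}{12243}$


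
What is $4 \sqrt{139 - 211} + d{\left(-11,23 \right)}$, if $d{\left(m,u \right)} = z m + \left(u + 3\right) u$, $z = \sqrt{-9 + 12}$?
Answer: $598 - 11 \sqrt{3} + 24 i \sqrt{2} \approx 578.95 + 33.941 i$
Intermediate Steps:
$z = \sqrt{3} \approx 1.732$
$d{\left(m,u \right)} = m \sqrt{3} + u \left(3 + u\right)$ ($d{\left(m,u \right)} = \sqrt{3} m + \left(u + 3\right) u = m \sqrt{3} + \left(3 + u\right) u = m \sqrt{3} + u \left(3 + u\right)$)
$4 \sqrt{139 - 211} + d{\left(-11,23 \right)} = 4 \sqrt{139 - 211} + \left(23^{2} + 3 \cdot 23 - 11 \sqrt{3}\right) = 4 \sqrt{-72} + \left(529 + 69 - 11 \sqrt{3}\right) = 4 \cdot 6 i \sqrt{2} + \left(598 - 11 \sqrt{3}\right) = 24 i \sqrt{2} + \left(598 - 11 \sqrt{3}\right) = 598 - 11 \sqrt{3} + 24 i \sqrt{2}$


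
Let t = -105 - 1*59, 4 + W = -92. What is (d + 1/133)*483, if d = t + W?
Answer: -2385951/19 ≈ -1.2558e+5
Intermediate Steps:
W = -96 (W = -4 - 92 = -96)
t = -164 (t = -105 - 59 = -164)
d = -260 (d = -164 - 96 = -260)
(d + 1/133)*483 = (-260 + 1/133)*483 = -34579/133*483 = -2385951/19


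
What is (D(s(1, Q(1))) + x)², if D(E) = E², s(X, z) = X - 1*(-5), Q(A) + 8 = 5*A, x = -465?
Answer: 184041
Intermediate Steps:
Q(A) = -8 + 5*A
s(X, z) = 5 + X (s(X, z) = X + 5 = 5 + X)
(D(s(1, Q(1))) + x)² = ((5 + 1)² - 465)² = (6² - 465)² = (36 - 465)² = (-429)² = 184041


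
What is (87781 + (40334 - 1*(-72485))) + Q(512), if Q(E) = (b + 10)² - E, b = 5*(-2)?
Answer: 200088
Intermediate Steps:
b = -10
Q(E) = -E (Q(E) = (-10 + 10)² - E = 0² - E = 0 - E = -E)
(87781 + (40334 - 1*(-72485))) + Q(512) = (87781 + (40334 - 1*(-72485))) - 1*512 = (87781 + (40334 + 72485)) - 512 = (87781 + 112819) - 512 = 200600 - 512 = 200088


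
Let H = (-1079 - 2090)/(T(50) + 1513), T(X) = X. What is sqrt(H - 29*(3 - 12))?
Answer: sqrt(632661762)/1563 ≈ 16.093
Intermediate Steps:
H = -3169/1563 (H = (-1079 - 2090)/(50 + 1513) = -3169/1563 ≈ -2.0275)
sqrt(H - 29*(3 - 12)) = sqrt(-3169/1563 - 29*(3 - 12)) = sqrt(-3169/1563 - 29*(-9)) = sqrt(-3169/1563 + 261) = sqrt(404774/1563) = sqrt(632661762)/1563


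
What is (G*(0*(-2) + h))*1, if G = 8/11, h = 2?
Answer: 16/11 ≈ 1.4545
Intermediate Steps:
G = 8/11 (G = 8*(1/11) = 8/11 ≈ 0.72727)
(G*(0*(-2) + h))*1 = (8*(0*(-2) + 2)/11)*1 = (8*(0 + 2)/11)*1 = ((8/11)*2)*1 = (16/11)*1 = 16/11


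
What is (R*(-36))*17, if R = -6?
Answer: 3672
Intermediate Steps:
(R*(-36))*17 = -6*(-36)*17 = 216*17 = 3672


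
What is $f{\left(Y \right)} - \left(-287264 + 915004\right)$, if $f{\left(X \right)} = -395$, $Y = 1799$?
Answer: $-628135$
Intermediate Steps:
$f{\left(Y \right)} - \left(-287264 + 915004\right) = -395 - \left(-287264 + 915004\right) = -395 - 627740 = -628135$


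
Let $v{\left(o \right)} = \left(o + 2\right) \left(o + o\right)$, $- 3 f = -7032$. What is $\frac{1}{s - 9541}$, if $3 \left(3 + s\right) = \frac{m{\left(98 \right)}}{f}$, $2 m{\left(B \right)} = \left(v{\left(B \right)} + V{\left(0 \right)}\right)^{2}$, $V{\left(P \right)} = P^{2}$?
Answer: $\frac{879}{15620824} \approx 5.6271 \cdot 10^{-5}$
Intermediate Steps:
$f = 2344$ ($f = \left(- \frac{1}{3}\right) \left(-7032\right) = 2344$)
$v{\left(o \right)} = 2 o \left(2 + o\right)$ ($v{\left(o \right)} = \left(2 + o\right) 2 o = 2 o \left(2 + o\right)$)
$m{\left(B \right)} = 2 B^{2} \left(2 + B\right)^{2}$ ($m{\left(B \right)} = \frac{\left(2 B \left(2 + B\right) + 0^{2}\right)^{2}}{2} = \frac{\left(2 B \left(2 + B\right) + 0\right)^{2}}{2} = \frac{\left(2 B \left(2 + B\right)\right)^{2}}{2} = \frac{4 B^{2} \left(2 + B\right)^{2}}{2} = 2 B^{2} \left(2 + B\right)^{2}$)
$s = \frac{24007363}{879}$ ($s = -3 + \frac{2 \cdot 98^{2} \left(2 + 98\right)^{2} \cdot \frac{1}{2344}}{3} = -3 + \frac{2 \cdot 9604 \cdot 100^{2} \cdot \frac{1}{2344}}{3} = -3 + \frac{2 \cdot 9604 \cdot 10000 \cdot \frac{1}{2344}}{3} = -3 + \frac{192080000 \cdot \frac{1}{2344}}{3} = -3 + \frac{1}{3} \cdot \frac{24010000}{293} = -3 + \frac{24010000}{879} = \frac{24007363}{879} \approx 27312.0$)
$\frac{1}{s - 9541} = \frac{1}{\frac{24007363}{879} - 9541} = \frac{1}{\frac{15620824}{879}} = \frac{879}{15620824}$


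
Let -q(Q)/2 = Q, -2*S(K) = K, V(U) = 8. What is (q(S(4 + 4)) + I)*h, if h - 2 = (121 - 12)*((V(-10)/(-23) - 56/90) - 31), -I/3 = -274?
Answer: -598368746/207 ≈ -2.8907e+6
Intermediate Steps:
S(K) = -K/2
I = 822 (I = -3*(-274) = 822)
q(Q) = -2*Q
h = -3604631/1035 (h = 2 + (121 - 12)*((8/(-23) - 56/90) - 31) = 2 + 109*((8*(-1/23) - 56*1/90) - 31) = 2 + 109*((-8/23 - 28/45) - 31) = 2 + 109*(-1004/1035 - 31) = 2 + 109*(-33089/1035) = 2 - 3606701/1035 = -3604631/1035 ≈ -3482.7)
(q(S(4 + 4)) + I)*h = (-(-1)*(4 + 4) + 822)*(-3604631/1035) = (-(-1)*8 + 822)*(-3604631/1035) = (-2*(-4) + 822)*(-3604631/1035) = (8 + 822)*(-3604631/1035) = 830*(-3604631/1035) = -598368746/207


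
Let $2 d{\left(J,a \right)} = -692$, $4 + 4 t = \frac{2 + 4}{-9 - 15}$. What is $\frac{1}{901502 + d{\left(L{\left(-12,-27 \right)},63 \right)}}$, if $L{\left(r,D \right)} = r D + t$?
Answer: $\frac{1}{901156} \approx 1.1097 \cdot 10^{-6}$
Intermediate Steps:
$t = - \frac{17}{16}$ ($t = -1 + \frac{\left(2 + 4\right) \frac{1}{-9 - 15}}{4} = -1 + \frac{6 \frac{1}{-24}}{4} = -1 + \frac{6 \left(- \frac{1}{24}\right)}{4} = -1 + \frac{1}{4} \left(- \frac{1}{4}\right) = -1 - \frac{1}{16} = - \frac{17}{16} \approx -1.0625$)
$L{\left(r,D \right)} = - \frac{17}{16} + D r$ ($L{\left(r,D \right)} = r D - \frac{17}{16} = D r - \frac{17}{16} = - \frac{17}{16} + D r$)
$d{\left(J,a \right)} = -346$ ($d{\left(J,a \right)} = \frac{1}{2} \left(-692\right) = -346$)
$\frac{1}{901502 + d{\left(L{\left(-12,-27 \right)},63 \right)}} = \frac{1}{901502 - 346} = \frac{1}{901156}$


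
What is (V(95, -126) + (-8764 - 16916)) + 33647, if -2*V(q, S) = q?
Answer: 15839/2 ≈ 7919.5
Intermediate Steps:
V(q, S) = -q/2
(V(95, -126) + (-8764 - 16916)) + 33647 = (-½*95 + (-8764 - 16916)) + 33647 = (-95/2 - 25680) + 33647 = -51455/2 + 33647 = 15839/2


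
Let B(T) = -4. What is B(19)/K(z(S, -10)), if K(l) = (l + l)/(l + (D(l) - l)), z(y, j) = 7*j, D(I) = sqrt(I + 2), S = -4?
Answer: 2*I*sqrt(17)/35 ≈ 0.23561*I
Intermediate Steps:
D(I) = sqrt(2 + I)
K(l) = 2*l/sqrt(2 + l) (K(l) = (l + l)/(l + (sqrt(2 + l) - l)) = (2*l)/(sqrt(2 + l)) = (2*l)/sqrt(2 + l) = 2*l/sqrt(2 + l))
B(19)/K(z(S, -10)) = -4*(-sqrt(2 + 7*(-10))/140) = -4*(-sqrt(2 - 70)/140) = -4*(-I*sqrt(17)/70) = -(-2)*I*sqrt(17)/35 = 2*I*sqrt(17)/35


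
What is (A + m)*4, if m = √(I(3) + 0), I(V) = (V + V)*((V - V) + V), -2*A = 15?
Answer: -30 + 12*√2 ≈ -13.029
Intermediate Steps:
A = -15/2 (A = -½*15 = -15/2 ≈ -7.5000)
I(V) = 2*V² (I(V) = (2*V)*(0 + V) = (2*V)*V = 2*V²)
m = 3*√2 (m = √(2*3² + 0) = √(2*9 + 0) = √(18 + 0) = √18 = 3*√2 ≈ 4.2426)
(A + m)*4 = (-15/2 + 3*√2)*4 = -30 + 12*√2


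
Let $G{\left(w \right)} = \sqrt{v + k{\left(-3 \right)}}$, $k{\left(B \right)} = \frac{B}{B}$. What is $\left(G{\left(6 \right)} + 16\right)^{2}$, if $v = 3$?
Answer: $324$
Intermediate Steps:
$k{\left(B \right)} = 1$
$G{\left(w \right)} = 2$ ($G{\left(w \right)} = \sqrt{3 + 1} = \sqrt{4} = 2$)
$\left(G{\left(6 \right)} + 16\right)^{2} = \left(2 + 16\right)^{2} = 18^{2} = 324$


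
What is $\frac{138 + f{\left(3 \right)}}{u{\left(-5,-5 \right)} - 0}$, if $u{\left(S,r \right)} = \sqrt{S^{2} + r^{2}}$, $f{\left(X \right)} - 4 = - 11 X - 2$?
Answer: $\frac{107 \sqrt{2}}{10} \approx 15.132$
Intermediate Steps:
$f{\left(X \right)} = 2 - 11 X$ ($f{\left(X \right)} = 4 - \left(2 + 11 X\right) = 2 - 11 X$)
$\frac{138 + f{\left(3 \right)}}{u{\left(-5,-5 \right)} - 0} = \frac{138 + \left(2 - 33\right)}{\sqrt{\left(-5\right)^{2} + \left(-5\right)^{2}} - 0} = \frac{138 + \left(2 - 33\right)}{\sqrt{25 + 25} + 0} = \frac{138 - 31}{\sqrt{50} + 0} = \frac{1}{5 \sqrt{2} + 0} \cdot 107 = \frac{1}{5 \sqrt{2}} \cdot 107 = \frac{\sqrt{2}}{10} \cdot 107 = \frac{107 \sqrt{2}}{10}$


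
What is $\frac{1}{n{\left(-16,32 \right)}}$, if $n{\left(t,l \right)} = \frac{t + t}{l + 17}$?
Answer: $- \frac{49}{32} \approx -1.5313$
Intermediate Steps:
$n{\left(t,l \right)} = \frac{2 t}{17 + l}$
$\frac{1}{n{\left(-16,32 \right)}} = \frac{1}{2 \left(-16\right) \frac{1}{17 + 32}} = \frac{1}{2 \left(-16\right) \frac{1}{49}} = \frac{1}{- \frac{32}{49}} = - \frac{49}{32}$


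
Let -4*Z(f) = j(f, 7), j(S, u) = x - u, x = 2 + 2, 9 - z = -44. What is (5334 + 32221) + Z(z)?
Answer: 150223/4 ≈ 37556.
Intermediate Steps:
z = 53 (z = 9 - 1*(-44) = 9 + 44 = 53)
x = 4
j(S, u) = 4 - u
Z(f) = ¾ (Z(f) = -(4 - 1*7)/4 = -(4 - 7)/4 = -¼*(-3) = ¾)
(5334 + 32221) + Z(z) = (5334 + 32221) + ¾ = 37555 + ¾ = 150223/4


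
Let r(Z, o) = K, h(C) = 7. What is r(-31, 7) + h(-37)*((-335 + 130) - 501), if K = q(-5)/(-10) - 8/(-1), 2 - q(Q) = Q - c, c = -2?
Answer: -9869/2 ≈ -4934.5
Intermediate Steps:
q(Q) = -Q (q(Q) = 2 - (Q - 1*(-2)) = 2 - (Q + 2) = 2 - (2 + Q) = 2 + (-2 - Q) = -Q)
K = 15/2 (K = -1*(-5)/(-10) - 8/(-1) = 5*(-⅒) - 8*(-1) = -½ + 8 = 15/2 ≈ 7.5000)
r(Z, o) = 15/2
r(-31, 7) + h(-37)*((-335 + 130) - 501) = 15/2 + 7*((-335 + 130) - 501) = 15/2 + 7*(-205 - 501) = 15/2 + 7*(-706) = 15/2 - 4942 = -9869/2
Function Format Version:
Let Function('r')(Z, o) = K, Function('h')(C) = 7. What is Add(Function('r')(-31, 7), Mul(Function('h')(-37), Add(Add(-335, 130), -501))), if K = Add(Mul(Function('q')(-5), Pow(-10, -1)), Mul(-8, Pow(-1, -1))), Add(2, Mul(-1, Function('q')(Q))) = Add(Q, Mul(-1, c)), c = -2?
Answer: Rational(-9869, 2) ≈ -4934.5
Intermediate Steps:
Function('q')(Q) = Mul(-1, Q) (Function('q')(Q) = Add(2, Mul(-1, Add(Q, Mul(-1, -2)))) = Add(2, Mul(-1, Add(Q, 2))) = Add(2, Mul(-1, Add(2, Q))) = Add(2, Add(-2, Mul(-1, Q))) = Mul(-1, Q))
K = Rational(15, 2) (K = Add(Mul(Mul(-1, -5), Pow(-10, -1)), Mul(-8, Pow(-1, -1))) = Add(Mul(5, Rational(-1, 10)), Mul(-8, -1)) = Add(Rational(-1, 2), 8) = Rational(15, 2) ≈ 7.5000)
Function('r')(Z, o) = Rational(15, 2)
Add(Function('r')(-31, 7), Mul(Function('h')(-37), Add(Add(-335, 130), -501))) = Add(Rational(15, 2), Mul(7, Add(Add(-335, 130), -501))) = Add(Rational(15, 2), Mul(7, Add(-205, -501))) = Add(Rational(15, 2), Mul(7, -706)) = Add(Rational(15, 2), -4942) = Rational(-9869, 2)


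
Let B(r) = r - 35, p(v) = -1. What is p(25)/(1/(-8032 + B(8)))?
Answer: 8059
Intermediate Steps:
B(r) = -35 + r
p(25)/(1/(-8032 + B(8))) = -1/(1/(-8032 + (-35 + 8))) = -1/(1/(-8032 - 27)) = -1/(1/(-8059)) = -1/(-1/8059) = -1*(-8059) = 8059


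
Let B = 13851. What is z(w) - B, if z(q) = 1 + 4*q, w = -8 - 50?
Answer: -14082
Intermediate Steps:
w = -58
z(w) - B = (1 + 4*(-58)) - 1*13851 = (1 - 232) - 13851 = -231 - 13851 = -14082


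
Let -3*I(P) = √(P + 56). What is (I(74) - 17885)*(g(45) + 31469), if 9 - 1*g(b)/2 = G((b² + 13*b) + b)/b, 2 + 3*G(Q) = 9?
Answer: -15204864787/27 - 4250731*√130/405 ≈ -5.6326e+8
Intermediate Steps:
G(Q) = 7/3 (G(Q) = -⅔ + (⅓)*9 = -⅔ + 3 = 7/3)
g(b) = 18 - 14/(3*b)
I(P) = -√(56 + P)/3 (I(P) = -√(P + 56)/3 = -√(56 + P)/3)
(I(74) - 17885)*(g(45) + 31469) = (-√(56 + 74)/3 - 17885)*((18 - 14/3/45) + 31469) = (-√130/3 - 17885)*((18 - 14/3*1/45) + 31469) = (-17885 - √130/3)*((18 - 14/135) + 31469) = (-17885 - √130/3)*(2416/135 + 31469) = (-17885 - √130/3)*(4250731/135) = -15204864787/27 - 4250731*√130/405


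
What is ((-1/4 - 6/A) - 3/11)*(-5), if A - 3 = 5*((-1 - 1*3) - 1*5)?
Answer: 585/308 ≈ 1.8994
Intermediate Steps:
A = -42 (A = 3 + 5*((-1 - 1*3) - 1*5) = 3 + 5*((-1 - 3) - 5) = 3 + 5*(-4 - 5) = 3 + 5*(-9) = 3 - 45 = -42)
((-1/4 - 6/A) - 3/11)*(-5) = ((-1/4 - 6/(-42)) - 3/11)*(-5) = ((-1*¼ - 6*(-1/42)) - 3*1/11)*(-5) = ((-¼ + ⅐) - 3/11)*(-5) = (-3/28 - 3/11)*(-5) = -117/308*(-5) = 585/308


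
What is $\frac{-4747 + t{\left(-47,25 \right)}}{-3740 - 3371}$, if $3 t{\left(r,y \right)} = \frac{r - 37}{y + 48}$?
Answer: $\frac{346559}{519103} \approx 0.66761$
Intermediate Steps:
$t{\left(r,y \right)} = \frac{-37 + r}{3 \left(48 + y\right)}$ ($t{\left(r,y \right)} = \frac{\left(r - 37\right) \frac{1}{y + 48}}{3} = \frac{\left(-37 + r\right) \frac{1}{48 + y}}{3} = \frac{\frac{1}{48 + y} \left(-37 + r\right)}{3} = \frac{-37 + r}{3 \left(48 + y\right)}$)
$\frac{-4747 + t{\left(-47,25 \right)}}{-3740 - 3371} = \frac{-4747 + \frac{-37 - 47}{3 \left(48 + 25\right)}}{-3740 - 3371} = \frac{-4747 + \frac{1}{3} \cdot \frac{1}{73} \left(-84\right)}{-7111} = \left(-4747 + \frac{1}{3} \cdot \frac{1}{73} \left(-84\right)\right) \left(- \frac{1}{7111}\right) = \left(-4747 - \frac{28}{73}\right) \left(- \frac{1}{7111}\right) = \left(- \frac{346559}{73}\right) \left(- \frac{1}{7111}\right) = \frac{346559}{519103}$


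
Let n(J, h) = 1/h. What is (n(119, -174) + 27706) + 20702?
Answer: 8422991/174 ≈ 48408.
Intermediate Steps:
(n(119, -174) + 27706) + 20702 = (1/(-174) + 27706) + 20702 = (-1/174 + 27706) + 20702 = 4820843/174 + 20702 = 8422991/174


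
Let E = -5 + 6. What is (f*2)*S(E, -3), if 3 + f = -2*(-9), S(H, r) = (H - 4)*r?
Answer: 270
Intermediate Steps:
E = 1
S(H, r) = r*(-4 + H) (S(H, r) = (-4 + H)*r = r*(-4 + H))
f = 15 (f = -3 - 2*(-9) = -3 + 18 = 15)
(f*2)*S(E, -3) = (15*2)*(-3*(-4 + 1)) = 30*(-3*(-3)) = 30*9 = 270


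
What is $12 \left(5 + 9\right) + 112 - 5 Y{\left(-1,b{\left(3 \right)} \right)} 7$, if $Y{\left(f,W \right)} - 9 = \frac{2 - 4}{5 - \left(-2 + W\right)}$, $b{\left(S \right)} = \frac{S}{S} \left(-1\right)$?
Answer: $-34132$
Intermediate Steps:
$b{\left(S \right)} = -1$ ($b{\left(S \right)} = 1 \left(-1\right) = -1$)
$Y{\left(f,W \right)} = 9 - \frac{2}{7 - W}$ ($Y{\left(f,W \right)} = 9 + \frac{2 - 4}{5 - \left(-2 + W\right)} = 9 - \frac{2}{7 - W}$)
$12 \left(5 + 9\right) + 112 - 5 Y{\left(-1,b{\left(3 \right)} \right)} 7 = 12 \left(5 + 9\right) + 112 - 5 \frac{-61 + 9 \left(-1\right)}{-7 - 1} \cdot 7 = 12 \cdot 14 + 112 - 5 \frac{-61 - 9}{-8} \cdot 7 = 168 + 112 - 5 \left(\left(- \frac{1}{8}\right) \left(-70\right)\right) 7 = 168 + 112 \left(-5\right) \frac{35}{4} \cdot 7 = 168 + 112 \left(\left(- \frac{175}{4}\right) 7\right) = 168 + 112 \left(- \frac{1225}{4}\right) = 168 - 34300 = -34132$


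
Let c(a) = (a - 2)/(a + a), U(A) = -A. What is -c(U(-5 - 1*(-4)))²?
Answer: -¼ ≈ -0.25000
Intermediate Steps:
c(a) = (-2 + a)/(2*a) (c(a) = (-2 + a)/((2*a)) = (-2 + a)*(1/(2*a)) = (-2 + a)/(2*a))
-c(U(-5 - 1*(-4)))² = -((-2 - (-5 - 1*(-4)))/(2*((-(-5 - 1*(-4))))))² = -((-2 - (-5 + 4))/(2*((-(-5 + 4)))))² = -((-2 - 1*(-1))/(2*((-1*(-1)))))² = -((½)*(-2 + 1)/1)² = -((½)*1*(-1))² = -(-½)² = -1*¼ = -¼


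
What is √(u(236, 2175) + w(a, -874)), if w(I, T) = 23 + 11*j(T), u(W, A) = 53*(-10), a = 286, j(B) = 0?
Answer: 13*I*√3 ≈ 22.517*I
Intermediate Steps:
u(W, A) = -530
w(I, T) = 23 (w(I, T) = 23 + 11*0 = 23 + 0 = 23)
√(u(236, 2175) + w(a, -874)) = √(-530 + 23) = √(-507) = 13*I*√3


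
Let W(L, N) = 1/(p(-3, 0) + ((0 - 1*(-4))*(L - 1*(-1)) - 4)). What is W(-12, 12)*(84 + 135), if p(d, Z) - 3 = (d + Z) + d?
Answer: -73/17 ≈ -4.2941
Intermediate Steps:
p(d, Z) = 3 + Z + 2*d (p(d, Z) = 3 + ((d + Z) + d) = 3 + ((Z + d) + d) = 3 + (Z + 2*d) = 3 + Z + 2*d)
W(L, N) = 1/(-3 + 4*L) (W(L, N) = 1/((3 + 0 + 2*(-3)) + ((0 - 1*(-4))*(L - 1*(-1)) - 4)) = 1/((3 + 0 - 6) + ((0 + 4)*(L + 1) - 4)) = 1/(-3 + (4*(1 + L) - 4)) = 1/(-3 + ((4 + 4*L) - 4)) = 1/(-3 + 4*L))
W(-12, 12)*(84 + 135) = (84 + 135)/(-3 + 4*(-12)) = 219/(-3 - 48) = 219/(-51) = -1/51*219 = -73/17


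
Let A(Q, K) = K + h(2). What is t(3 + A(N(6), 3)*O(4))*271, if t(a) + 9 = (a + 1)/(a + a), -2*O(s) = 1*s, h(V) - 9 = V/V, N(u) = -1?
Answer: -53116/23 ≈ -2309.4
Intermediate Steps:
h(V) = 10 (h(V) = 9 + V/V = 9 + 1 = 10)
O(s) = -s/2
A(Q, K) = 10 + K (A(Q, K) = K + 10 = 10 + K)
t(a) = -9 + (1 + a)/(2*a) (t(a) = -9 + (a + 1)/(a + a) = -9 + (1 + a)/((2*a)) = -9 + (1 + a)*(1/(2*a)) = -9 + (1 + a)/(2*a))
t(3 + A(N(6), 3)*O(4))*271 = ((1 - 17*(3 + (10 + 3)*(-½*4)))/(2*(3 + (10 + 3)*(-½*4))))*271 = ((1 - 17*(3 + 13*(-2)))/(2*(3 + 13*(-2))))*271 = ((1 - 17*(3 - 26))/(2*(3 - 26)))*271 = ((½)*(1 - 17*(-23))/(-23))*271 = ((½)*(-1/23)*(1 + 391))*271 = ((½)*(-1/23)*392)*271 = -196/23*271 = -53116/23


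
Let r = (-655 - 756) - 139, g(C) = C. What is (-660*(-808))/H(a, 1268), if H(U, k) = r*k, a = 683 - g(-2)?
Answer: -13332/49135 ≈ -0.27133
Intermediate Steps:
r = -1550 (r = -1411 - 139 = -1550)
a = 685 (a = 683 - 1*(-2) = 683 + 2 = 685)
H(U, k) = -1550*k
(-660*(-808))/H(a, 1268) = (-660*(-808))/((-1550*1268)) = 533280/(-1965400) = 533280*(-1/1965400) = -13332/49135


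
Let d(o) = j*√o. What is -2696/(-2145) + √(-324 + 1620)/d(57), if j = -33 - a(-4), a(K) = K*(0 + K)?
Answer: 2696/2145 - 12*√57/931 ≈ 1.1596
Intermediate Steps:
a(K) = K² (a(K) = K*K = K²)
j = -49 (j = -33 - 1*(-4)² = -33 - 1*16 = -33 - 16 = -49)
d(o) = -49*√o
-2696/(-2145) + √(-324 + 1620)/d(57) = -2696/(-2145) + √(-324 + 1620)/((-49*√57)) = -2696*(-1/2145) + √1296*(-√57/2793) = 2696/2145 + 36*(-√57/2793) = 2696/2145 - 12*√57/931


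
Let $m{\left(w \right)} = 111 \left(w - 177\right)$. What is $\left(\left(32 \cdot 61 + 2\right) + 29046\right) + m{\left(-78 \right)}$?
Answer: $2695$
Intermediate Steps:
$m{\left(w \right)} = -19647 + 111 w$ ($m{\left(w \right)} = 111 \left(-177 + w\right) = -19647 + 111 w$)
$\left(\left(32 \cdot 61 + 2\right) + 29046\right) + m{\left(-78 \right)} = \left(\left(32 \cdot 61 + 2\right) + 29046\right) + \left(-19647 + 111 \left(-78\right)\right) = \left(\left(1952 + 2\right) + 29046\right) - 28305 = \left(1954 + 29046\right) - 28305 = 31000 - 28305 = 2695$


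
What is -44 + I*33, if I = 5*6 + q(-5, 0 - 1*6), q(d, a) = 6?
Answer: 1144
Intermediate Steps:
I = 36 (I = 5*6 + 6 = 30 + 6 = 36)
-44 + I*33 = -44 + 36*33 = -44 + 1188 = 1144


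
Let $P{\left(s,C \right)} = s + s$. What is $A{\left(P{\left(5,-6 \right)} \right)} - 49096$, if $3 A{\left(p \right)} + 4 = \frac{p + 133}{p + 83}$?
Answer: $- \frac{13698013}{279} \approx -49097.0$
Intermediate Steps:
$P{\left(s,C \right)} = 2 s$
$A{\left(p \right)} = - \frac{4}{3} + \frac{133 + p}{3 \left(83 + p\right)}$ ($A{\left(p \right)} = - \frac{4}{3} + \frac{\left(p + 133\right) \frac{1}{p + 83}}{3} = - \frac{4}{3} + \frac{\left(133 + p\right) \frac{1}{83 + p}}{3} = - \frac{4}{3} + \frac{\frac{1}{83 + p} \left(133 + p\right)}{3} = - \frac{4}{3} + \frac{133 + p}{3 \left(83 + p\right)}$)
$A{\left(P{\left(5,-6 \right)} \right)} - 49096 = \frac{- \frac{199}{3} - 2 \cdot 5}{83 + 2 \cdot 5} - 49096 = \frac{- \frac{199}{3} - 10}{83 + 10} - 49096 = \frac{- \frac{199}{3} - 10}{93} - 49096 = \frac{1}{93} \left(- \frac{229}{3}\right) - 49096 = - \frac{229}{279} - 49096 = - \frac{13698013}{279}$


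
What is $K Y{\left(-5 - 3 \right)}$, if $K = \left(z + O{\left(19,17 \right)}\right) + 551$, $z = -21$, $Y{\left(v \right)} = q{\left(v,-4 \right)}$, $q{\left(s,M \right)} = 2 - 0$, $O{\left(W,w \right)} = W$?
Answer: $1098$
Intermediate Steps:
$q{\left(s,M \right)} = 2$ ($q{\left(s,M \right)} = 2 + 0 = 2$)
$Y{\left(v \right)} = 2$
$K = 549$ ($K = \left(-21 + 19\right) + 551 = -2 + 551 = 549$)
$K Y{\left(-5 - 3 \right)} = 549 \cdot 2 = 1098$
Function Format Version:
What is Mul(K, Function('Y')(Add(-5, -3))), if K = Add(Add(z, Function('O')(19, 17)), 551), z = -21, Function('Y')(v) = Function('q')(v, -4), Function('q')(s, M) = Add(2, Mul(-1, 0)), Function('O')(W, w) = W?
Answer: 1098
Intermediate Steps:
Function('q')(s, M) = 2 (Function('q')(s, M) = Add(2, 0) = 2)
Function('Y')(v) = 2
K = 549 (K = Add(Add(-21, 19), 551) = Add(-2, 551) = 549)
Mul(K, Function('Y')(Add(-5, -3))) = Mul(549, 2) = 1098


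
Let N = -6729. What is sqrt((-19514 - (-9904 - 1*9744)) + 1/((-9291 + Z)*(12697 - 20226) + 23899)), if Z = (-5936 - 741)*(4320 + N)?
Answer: sqrt(1962970224005041746284895)/121033183559 ≈ 11.576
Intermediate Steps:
Z = 16084893 (Z = (-5936 - 741)*(4320 - 6729) = -6677*(-2409) = 16084893)
sqrt((-19514 - (-9904 - 1*9744)) + 1/((-9291 + Z)*(12697 - 20226) + 23899)) = sqrt((-19514 - (-9904 - 1*9744)) + 1/((-9291 + 16084893)*(12697 - 20226) + 23899)) = sqrt((-19514 - (-9904 - 9744)) + 1/(16075602*(-7529) + 23899)) = sqrt((-19514 - 1*(-19648)) + 1/(-121033207458 + 23899)) = sqrt((-19514 + 19648) + 1/(-121033183559)) = sqrt(134 - 1/121033183559) = sqrt(16218446596905/121033183559) = sqrt(1962970224005041746284895)/121033183559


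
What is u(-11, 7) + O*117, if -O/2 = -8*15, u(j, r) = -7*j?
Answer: 28157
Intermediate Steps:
O = 240 (O = -(-16)*15 = -2*(-120) = 240)
u(-11, 7) + O*117 = -7*(-11) + 240*117 = 77 + 28080 = 28157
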